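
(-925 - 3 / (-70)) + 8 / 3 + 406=-108421 / 210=-516.29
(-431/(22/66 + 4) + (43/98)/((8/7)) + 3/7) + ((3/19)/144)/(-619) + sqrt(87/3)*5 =-361985945/3669432 + 5*sqrt(29) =-71.72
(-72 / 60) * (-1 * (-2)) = -12 / 5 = -2.40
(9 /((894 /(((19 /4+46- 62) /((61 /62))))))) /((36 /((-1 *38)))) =8835 /72712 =0.12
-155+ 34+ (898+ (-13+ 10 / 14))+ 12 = 5437 / 7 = 776.71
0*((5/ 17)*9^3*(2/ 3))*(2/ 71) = 0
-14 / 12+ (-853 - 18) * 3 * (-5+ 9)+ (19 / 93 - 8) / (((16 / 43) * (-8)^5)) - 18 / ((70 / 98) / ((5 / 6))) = -510707598905 / 48758784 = -10474.17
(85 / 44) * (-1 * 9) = -17.39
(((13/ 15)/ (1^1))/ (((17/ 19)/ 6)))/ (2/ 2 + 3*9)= 247/ 1190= 0.21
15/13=1.15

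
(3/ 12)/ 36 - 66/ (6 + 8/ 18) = -42739/ 4176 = -10.23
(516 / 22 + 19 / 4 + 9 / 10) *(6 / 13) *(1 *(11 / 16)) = 19209 / 2080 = 9.24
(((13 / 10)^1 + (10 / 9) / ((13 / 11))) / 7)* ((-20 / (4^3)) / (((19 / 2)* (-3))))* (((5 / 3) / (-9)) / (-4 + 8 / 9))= 13105 / 62741952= 0.00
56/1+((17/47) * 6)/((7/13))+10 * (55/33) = 75700/987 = 76.70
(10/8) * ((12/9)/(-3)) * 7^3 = -1715/9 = -190.56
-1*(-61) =61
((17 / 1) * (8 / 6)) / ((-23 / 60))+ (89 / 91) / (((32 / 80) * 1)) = -237285 / 4186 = -56.69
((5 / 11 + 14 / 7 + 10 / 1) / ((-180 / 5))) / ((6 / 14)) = -959 / 1188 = -0.81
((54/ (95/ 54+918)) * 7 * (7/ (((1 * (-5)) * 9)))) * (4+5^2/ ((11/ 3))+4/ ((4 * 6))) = -383670/ 546337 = -0.70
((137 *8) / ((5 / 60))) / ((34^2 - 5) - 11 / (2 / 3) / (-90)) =789120 / 69071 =11.42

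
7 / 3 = 2.33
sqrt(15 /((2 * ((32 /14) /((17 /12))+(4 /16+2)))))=sqrt(729470) /613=1.39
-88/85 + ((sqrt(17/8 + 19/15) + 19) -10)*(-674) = -515698/85 -337*sqrt(12210)/30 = -7308.31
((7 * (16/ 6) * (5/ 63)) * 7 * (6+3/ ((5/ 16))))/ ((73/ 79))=115024/ 657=175.07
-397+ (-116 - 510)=-1023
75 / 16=4.69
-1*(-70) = 70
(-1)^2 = 1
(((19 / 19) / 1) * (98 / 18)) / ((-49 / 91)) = -91 / 9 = -10.11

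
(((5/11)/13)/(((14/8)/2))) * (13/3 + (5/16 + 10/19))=23585/114114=0.21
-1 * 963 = -963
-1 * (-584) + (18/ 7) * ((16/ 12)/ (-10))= 20428/ 35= 583.66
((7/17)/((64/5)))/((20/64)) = 7/68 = 0.10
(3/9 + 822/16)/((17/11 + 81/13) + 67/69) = 240097/40616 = 5.91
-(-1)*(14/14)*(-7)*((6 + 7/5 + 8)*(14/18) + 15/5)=-4718/45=-104.84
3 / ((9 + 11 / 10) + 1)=10 / 37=0.27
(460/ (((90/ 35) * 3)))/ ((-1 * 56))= -115/ 108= -1.06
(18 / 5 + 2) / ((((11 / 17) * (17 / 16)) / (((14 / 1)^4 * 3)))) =51631104 / 55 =938747.35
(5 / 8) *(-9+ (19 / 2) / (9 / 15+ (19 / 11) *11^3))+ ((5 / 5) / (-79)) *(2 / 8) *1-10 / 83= -6931352221 / 1206278176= -5.75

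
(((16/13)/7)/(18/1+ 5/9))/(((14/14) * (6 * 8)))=3/15197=0.00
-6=-6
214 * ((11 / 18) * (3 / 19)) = 20.65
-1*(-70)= 70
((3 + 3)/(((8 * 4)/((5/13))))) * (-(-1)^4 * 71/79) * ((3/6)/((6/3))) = -1065/65728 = -0.02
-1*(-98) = 98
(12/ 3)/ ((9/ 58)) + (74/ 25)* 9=52.42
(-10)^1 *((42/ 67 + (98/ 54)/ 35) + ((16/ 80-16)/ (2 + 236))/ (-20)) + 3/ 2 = -22906421/ 4305420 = -5.32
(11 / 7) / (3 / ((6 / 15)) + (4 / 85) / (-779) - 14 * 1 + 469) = 0.00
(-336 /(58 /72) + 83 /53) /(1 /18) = -7479.67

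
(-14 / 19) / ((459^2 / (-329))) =4606 / 4002939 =0.00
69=69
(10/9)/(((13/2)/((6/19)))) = 40/741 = 0.05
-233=-233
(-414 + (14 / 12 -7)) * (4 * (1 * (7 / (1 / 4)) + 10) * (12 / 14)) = -54698.29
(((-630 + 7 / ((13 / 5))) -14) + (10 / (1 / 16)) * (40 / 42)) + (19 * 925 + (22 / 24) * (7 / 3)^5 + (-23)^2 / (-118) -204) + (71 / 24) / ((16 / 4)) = 16941.73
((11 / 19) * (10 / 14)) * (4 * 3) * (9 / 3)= 14.89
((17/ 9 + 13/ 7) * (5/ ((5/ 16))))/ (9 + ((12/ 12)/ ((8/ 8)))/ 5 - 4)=9440/ 819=11.53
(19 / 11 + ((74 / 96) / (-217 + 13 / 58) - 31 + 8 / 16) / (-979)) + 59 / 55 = 4181835457 / 1477076040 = 2.83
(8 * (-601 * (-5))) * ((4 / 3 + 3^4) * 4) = 23751520 / 3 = 7917173.33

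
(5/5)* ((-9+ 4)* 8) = -40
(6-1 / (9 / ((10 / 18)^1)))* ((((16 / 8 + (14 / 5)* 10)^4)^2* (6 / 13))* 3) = 5394600000000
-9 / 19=-0.47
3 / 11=0.27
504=504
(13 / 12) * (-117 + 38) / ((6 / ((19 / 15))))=-19513 / 1080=-18.07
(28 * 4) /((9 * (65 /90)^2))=4032 /169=23.86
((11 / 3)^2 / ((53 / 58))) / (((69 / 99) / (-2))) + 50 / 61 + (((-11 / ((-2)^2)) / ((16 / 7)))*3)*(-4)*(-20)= -294595159 / 892308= -330.15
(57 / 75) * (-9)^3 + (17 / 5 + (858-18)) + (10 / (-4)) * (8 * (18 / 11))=70574 / 275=256.63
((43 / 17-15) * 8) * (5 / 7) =-8480 / 119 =-71.26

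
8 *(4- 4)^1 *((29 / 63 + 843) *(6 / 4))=0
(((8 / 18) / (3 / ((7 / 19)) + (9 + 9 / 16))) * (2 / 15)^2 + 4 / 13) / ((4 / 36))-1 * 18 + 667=3780464071 / 5800275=651.77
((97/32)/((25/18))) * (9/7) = 7857/2800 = 2.81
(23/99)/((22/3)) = 23/726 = 0.03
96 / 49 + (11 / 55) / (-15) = 7151 / 3675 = 1.95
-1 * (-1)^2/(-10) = 1/10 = 0.10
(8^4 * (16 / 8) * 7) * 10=573440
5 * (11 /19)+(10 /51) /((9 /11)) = 27335 /8721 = 3.13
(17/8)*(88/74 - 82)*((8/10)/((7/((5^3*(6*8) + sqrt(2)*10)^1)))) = -30498000/259 - 50830*sqrt(2)/259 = -118030.44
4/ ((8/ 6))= 3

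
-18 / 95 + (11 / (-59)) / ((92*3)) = -294157 / 1546980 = -0.19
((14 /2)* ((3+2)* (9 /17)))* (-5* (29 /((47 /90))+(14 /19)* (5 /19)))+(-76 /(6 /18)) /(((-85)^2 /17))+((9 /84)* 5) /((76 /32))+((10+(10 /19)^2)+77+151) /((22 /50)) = -2566123770652 /555245075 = -4621.61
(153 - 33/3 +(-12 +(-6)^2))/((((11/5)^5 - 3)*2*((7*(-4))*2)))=-259375/8493856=-0.03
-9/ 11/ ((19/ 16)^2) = -2304/ 3971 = -0.58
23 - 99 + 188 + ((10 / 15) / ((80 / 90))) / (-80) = 35837 / 320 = 111.99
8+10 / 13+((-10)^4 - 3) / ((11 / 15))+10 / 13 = 1950779 / 143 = 13641.81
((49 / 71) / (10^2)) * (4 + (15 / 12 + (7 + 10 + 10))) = 0.22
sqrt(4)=2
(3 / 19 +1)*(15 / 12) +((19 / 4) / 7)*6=734 / 133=5.52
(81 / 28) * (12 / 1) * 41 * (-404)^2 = 1626121008 / 7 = 232303001.14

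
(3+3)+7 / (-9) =47 / 9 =5.22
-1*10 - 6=-16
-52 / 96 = -13 / 24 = -0.54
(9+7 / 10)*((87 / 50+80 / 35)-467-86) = -5325.05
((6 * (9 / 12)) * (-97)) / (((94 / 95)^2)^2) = -71106395625 / 156149792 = -455.37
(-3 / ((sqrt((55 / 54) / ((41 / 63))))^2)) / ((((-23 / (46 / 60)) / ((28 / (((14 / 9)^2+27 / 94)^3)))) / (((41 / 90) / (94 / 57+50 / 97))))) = 170939204716726269 / 9005368438866233500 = 0.02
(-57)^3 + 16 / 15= -2777879 / 15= -185191.93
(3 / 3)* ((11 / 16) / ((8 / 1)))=11 / 128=0.09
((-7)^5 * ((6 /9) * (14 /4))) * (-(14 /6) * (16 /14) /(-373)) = -941192 /3357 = -280.37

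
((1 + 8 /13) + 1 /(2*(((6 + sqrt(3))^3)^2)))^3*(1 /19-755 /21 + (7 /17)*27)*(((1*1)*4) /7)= -80177561577308095184403071297951 /1343045152299367100651468567166 + 251028417411856671311265490*sqrt(3) /97571656363629233808012673683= -59.69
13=13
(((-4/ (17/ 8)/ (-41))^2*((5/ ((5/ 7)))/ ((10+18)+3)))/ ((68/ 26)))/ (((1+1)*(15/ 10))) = 46592/ 768064029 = 0.00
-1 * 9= -9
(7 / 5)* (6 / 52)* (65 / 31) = 21 / 62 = 0.34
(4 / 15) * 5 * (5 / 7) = 20 / 21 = 0.95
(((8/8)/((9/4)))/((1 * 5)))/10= 2/225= 0.01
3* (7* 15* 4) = 1260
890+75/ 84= 24945/ 28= 890.89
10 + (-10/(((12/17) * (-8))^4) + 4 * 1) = 594124987/42467328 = 13.99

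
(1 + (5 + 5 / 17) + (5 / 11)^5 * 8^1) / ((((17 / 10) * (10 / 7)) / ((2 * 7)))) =1730430786 / 46543739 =37.18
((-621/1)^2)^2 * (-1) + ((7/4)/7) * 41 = -594875923483/4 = -148718980870.75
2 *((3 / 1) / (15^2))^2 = 2 / 5625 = 0.00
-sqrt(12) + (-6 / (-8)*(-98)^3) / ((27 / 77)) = -18117946 / 9 - 2*sqrt(3) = -2013108.58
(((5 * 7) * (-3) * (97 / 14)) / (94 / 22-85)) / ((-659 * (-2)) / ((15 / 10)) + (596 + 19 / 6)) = 16005 / 2624632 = 0.01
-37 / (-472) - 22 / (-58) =6265 / 13688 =0.46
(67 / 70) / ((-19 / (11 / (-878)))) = 0.00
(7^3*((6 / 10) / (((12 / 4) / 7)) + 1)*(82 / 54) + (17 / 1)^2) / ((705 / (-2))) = -138514 / 31725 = -4.37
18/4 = 4.50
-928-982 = -1910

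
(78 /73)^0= 1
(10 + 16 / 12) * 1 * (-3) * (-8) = 272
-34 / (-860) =17 / 430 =0.04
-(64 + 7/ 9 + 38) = -925/ 9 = -102.78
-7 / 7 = -1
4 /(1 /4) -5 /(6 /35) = -79 /6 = -13.17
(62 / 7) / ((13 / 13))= 62 / 7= 8.86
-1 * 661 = -661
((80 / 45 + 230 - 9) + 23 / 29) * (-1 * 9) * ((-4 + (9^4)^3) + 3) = -16480328312680960 / 29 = -568287183195895.17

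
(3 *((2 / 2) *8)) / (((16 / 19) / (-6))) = -171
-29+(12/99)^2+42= 14173/1089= 13.01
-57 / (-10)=57 / 10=5.70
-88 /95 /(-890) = 44 /42275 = 0.00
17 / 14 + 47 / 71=1865 / 994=1.88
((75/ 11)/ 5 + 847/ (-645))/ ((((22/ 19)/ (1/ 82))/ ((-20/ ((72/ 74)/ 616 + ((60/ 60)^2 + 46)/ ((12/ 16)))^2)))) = -5475419544/ 2023181256916763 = -0.00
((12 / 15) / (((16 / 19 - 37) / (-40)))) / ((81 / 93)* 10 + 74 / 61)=287432 / 3222717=0.09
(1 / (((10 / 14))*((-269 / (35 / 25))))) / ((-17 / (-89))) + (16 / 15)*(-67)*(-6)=49018199 / 114325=428.76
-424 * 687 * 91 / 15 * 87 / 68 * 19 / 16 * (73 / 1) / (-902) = 217286.63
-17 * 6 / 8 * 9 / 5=-459 / 20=-22.95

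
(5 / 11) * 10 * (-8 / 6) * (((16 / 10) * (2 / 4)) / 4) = -40 / 33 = -1.21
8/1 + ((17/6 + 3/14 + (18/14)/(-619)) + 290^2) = 1093359481/12999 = 84111.05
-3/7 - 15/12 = -47/28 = -1.68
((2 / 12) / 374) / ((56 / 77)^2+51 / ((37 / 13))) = 407 / 16848564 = 0.00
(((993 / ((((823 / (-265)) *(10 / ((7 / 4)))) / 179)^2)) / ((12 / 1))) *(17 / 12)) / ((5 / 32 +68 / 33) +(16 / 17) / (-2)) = 4640581484276969 / 679474778272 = 6829.66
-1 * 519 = -519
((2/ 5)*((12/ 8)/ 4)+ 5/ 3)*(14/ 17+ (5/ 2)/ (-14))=33463/ 28560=1.17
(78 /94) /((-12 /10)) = -65 /94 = -0.69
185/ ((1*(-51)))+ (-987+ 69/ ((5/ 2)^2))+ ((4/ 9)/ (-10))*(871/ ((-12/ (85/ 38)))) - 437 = -1229112941/ 872100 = -1409.37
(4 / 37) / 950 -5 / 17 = -87841 / 298775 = -0.29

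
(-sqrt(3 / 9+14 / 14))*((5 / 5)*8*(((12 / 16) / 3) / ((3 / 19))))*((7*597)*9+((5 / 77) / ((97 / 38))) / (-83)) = -1772021639732*sqrt(3) / 5579343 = -550106.26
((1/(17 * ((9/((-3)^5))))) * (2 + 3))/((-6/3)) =135/34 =3.97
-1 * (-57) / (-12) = -4.75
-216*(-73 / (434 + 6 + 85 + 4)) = 15768 / 529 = 29.81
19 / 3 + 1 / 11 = 212 / 33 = 6.42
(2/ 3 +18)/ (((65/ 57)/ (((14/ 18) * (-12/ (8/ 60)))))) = -14896/ 13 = -1145.85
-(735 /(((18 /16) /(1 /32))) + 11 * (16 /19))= -6767 /228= -29.68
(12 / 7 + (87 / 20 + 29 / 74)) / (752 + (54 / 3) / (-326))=5451209 / 634897060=0.01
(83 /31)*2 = 166 /31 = 5.35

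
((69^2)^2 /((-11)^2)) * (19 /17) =430675299 /2057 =209370.59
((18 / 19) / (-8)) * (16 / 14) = -18 / 133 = -0.14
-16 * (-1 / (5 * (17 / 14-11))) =-224 / 685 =-0.33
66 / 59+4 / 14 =580 / 413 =1.40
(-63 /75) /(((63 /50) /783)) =-522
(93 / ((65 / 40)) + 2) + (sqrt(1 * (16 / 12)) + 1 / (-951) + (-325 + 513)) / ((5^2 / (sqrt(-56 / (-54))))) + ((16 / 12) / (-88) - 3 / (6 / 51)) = 4 * sqrt(7) / 225 + 357574 * sqrt(21) / 213975 + 14464 / 429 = 41.42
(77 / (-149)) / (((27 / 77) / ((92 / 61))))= -545468 / 245403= -2.22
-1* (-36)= 36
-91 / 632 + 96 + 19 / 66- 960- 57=-19205375 / 20856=-920.86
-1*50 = -50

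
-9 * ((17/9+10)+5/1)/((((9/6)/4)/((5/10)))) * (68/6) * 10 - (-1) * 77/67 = -13849547/603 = -22967.74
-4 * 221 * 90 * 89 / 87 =-2360280 / 29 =-81388.97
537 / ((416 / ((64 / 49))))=1.69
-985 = -985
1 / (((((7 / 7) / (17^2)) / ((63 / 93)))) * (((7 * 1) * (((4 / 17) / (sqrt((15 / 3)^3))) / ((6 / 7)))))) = 221085 * sqrt(5) / 434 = 1139.08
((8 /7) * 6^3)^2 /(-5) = -2985984 /245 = -12187.69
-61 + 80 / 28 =-407 / 7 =-58.14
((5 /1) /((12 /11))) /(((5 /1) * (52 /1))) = 11 /624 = 0.02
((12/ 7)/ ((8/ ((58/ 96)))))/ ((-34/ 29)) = -841/ 7616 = -0.11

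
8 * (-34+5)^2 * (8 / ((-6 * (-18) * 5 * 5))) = 13456 / 675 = 19.93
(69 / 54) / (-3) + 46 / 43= 1495 / 2322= 0.64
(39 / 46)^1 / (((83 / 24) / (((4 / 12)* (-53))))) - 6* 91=-1050582 / 1909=-550.33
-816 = -816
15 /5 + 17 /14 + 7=157 /14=11.21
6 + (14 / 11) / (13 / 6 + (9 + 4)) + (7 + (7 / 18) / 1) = 13.47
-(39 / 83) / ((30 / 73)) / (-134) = 949 / 111220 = 0.01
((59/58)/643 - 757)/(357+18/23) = -2.12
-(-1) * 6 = 6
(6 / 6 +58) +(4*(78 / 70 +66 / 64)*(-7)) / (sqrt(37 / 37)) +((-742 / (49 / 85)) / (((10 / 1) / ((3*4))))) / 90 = -15319 / 840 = -18.24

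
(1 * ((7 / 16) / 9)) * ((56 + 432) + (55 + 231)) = 301 / 8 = 37.62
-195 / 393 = -65 / 131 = -0.50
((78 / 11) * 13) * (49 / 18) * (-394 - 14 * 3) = -3610516 / 33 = -109409.58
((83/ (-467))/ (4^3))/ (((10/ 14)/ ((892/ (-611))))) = 129563/ 22826960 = 0.01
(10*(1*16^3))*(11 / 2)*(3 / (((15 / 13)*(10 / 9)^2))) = 11860992 / 25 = 474439.68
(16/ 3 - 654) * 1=-1946/ 3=-648.67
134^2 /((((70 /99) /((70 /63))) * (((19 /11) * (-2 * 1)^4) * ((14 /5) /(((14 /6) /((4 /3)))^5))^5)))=19348520309199827219271875 /2738188573441261568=7066175.24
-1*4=-4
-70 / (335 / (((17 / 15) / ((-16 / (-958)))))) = -57001 / 4020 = -14.18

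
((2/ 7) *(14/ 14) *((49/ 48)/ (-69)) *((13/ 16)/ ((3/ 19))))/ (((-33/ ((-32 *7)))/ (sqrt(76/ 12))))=-0.37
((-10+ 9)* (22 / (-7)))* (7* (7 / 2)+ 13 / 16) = 4455 / 56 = 79.55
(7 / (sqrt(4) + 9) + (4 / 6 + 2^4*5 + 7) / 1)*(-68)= -198152 / 33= -6004.61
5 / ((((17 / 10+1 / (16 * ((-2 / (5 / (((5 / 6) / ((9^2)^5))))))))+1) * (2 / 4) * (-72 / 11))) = 0.00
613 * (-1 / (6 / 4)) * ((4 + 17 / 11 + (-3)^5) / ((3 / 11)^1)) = 3202312 / 9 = 355812.44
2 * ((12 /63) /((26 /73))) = 292 /273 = 1.07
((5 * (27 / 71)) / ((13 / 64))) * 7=60480 / 923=65.53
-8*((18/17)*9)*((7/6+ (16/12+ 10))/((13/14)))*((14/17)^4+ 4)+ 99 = -82655644041/18458141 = -4478.00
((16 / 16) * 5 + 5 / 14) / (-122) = -75 / 1708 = -0.04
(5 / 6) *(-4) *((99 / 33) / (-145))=0.07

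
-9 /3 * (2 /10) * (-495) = 297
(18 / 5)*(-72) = -1296 / 5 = -259.20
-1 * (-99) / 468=11 / 52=0.21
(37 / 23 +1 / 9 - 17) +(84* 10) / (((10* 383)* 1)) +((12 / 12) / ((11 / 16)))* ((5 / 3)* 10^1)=8007149 / 872091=9.18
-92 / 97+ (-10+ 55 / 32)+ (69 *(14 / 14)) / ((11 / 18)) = 3540029 / 34144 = 103.68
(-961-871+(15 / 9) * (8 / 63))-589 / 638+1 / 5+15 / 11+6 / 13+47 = -13980230639 / 7837830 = -1783.69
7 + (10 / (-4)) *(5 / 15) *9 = -0.50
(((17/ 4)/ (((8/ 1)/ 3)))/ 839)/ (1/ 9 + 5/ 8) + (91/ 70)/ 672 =1349191/ 298818240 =0.00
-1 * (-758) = 758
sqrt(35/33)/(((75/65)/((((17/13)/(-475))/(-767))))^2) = 289 * sqrt(1155)/985540339265625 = 0.00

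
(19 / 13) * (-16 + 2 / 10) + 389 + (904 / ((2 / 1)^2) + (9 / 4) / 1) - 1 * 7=152661 / 260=587.16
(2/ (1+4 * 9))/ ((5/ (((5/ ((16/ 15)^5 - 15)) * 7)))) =-10631250/ 382655813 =-0.03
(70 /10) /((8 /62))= 217 /4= 54.25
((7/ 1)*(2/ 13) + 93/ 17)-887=-880.45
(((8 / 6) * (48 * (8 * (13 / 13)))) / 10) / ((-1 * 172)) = -64 / 215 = -0.30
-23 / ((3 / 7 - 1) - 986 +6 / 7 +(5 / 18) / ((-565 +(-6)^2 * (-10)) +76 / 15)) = 13329834 / 571278775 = 0.02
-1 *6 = -6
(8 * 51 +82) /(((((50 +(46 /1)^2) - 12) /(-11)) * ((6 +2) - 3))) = -539 /1077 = -0.50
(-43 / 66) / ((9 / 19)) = -817 / 594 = -1.38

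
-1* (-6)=6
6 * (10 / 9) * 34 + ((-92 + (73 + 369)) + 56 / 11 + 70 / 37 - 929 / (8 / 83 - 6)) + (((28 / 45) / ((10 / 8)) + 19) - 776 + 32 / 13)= -1520164169 / 116666550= -13.03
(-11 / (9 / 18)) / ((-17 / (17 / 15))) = 22 / 15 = 1.47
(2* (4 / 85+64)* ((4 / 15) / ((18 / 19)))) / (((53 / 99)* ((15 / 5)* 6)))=2275592 / 608175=3.74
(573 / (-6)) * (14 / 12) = -1337 / 12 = -111.42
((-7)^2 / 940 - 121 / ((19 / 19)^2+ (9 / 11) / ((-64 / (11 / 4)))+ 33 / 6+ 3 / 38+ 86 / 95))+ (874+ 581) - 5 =244165163089 / 170291340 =1433.81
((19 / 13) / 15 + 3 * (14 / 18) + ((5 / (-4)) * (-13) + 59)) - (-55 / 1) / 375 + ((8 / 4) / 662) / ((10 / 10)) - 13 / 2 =92080487 / 1290900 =71.33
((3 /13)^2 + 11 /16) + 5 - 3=7411 /2704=2.74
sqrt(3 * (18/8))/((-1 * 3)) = -sqrt(3)/2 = -0.87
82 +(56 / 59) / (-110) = 81.99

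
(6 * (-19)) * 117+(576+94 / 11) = -140288 / 11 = -12753.45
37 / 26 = 1.42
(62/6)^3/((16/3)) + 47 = 36559/144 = 253.88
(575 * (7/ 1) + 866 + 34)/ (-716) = -4925/ 716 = -6.88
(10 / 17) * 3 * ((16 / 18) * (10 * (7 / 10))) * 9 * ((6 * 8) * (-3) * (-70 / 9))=1881600 / 17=110682.35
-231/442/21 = -0.02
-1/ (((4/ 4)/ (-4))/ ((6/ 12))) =2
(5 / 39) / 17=5 / 663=0.01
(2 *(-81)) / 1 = -162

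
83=83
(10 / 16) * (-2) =-5 / 4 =-1.25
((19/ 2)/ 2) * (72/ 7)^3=1772928/ 343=5168.89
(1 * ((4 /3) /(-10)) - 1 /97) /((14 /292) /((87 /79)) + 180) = -884906 /1109152805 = -0.00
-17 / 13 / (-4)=17 / 52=0.33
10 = 10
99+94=193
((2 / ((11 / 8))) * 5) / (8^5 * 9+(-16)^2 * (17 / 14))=0.00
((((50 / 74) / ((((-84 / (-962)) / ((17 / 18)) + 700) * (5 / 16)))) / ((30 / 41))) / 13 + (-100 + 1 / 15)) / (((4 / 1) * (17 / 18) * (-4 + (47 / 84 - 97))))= 742606569 / 2819648645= 0.26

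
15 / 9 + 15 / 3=20 / 3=6.67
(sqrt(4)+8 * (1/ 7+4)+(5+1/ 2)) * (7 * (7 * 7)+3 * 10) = 212237/ 14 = 15159.79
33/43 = 0.77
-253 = -253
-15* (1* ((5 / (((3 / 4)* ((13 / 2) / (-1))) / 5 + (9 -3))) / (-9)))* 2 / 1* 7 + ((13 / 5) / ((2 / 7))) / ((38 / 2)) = 2714873 / 114570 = 23.70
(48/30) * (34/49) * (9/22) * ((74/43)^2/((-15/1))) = -2234208/24915275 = -0.09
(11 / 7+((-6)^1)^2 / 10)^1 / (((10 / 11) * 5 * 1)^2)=21901 / 87500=0.25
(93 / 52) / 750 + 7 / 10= 9131 / 13000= 0.70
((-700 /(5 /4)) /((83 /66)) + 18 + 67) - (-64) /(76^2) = -10795373 /29963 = -360.29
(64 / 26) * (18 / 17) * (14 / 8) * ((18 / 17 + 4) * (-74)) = -6414912 / 3757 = -1707.46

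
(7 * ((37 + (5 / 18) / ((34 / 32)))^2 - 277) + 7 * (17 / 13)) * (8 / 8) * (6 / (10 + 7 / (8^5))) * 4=18693.34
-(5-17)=12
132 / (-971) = -132 / 971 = -0.14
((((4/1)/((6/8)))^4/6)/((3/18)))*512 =33554432/81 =414252.25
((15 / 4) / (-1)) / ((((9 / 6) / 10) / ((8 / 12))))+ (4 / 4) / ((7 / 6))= -332 / 21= -15.81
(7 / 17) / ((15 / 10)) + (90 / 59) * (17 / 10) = 8629 / 3009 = 2.87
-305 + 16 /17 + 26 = -4727 /17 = -278.06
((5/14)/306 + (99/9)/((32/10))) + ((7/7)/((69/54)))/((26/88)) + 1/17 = 31491679/5123664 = 6.15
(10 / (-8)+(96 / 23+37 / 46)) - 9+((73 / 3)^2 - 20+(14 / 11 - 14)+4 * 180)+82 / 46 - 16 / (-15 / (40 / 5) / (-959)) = -6907.57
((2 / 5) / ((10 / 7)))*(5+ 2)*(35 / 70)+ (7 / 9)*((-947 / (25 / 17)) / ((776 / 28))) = -373037 / 21825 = -17.09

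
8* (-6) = -48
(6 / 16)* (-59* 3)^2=93987 / 8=11748.38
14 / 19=0.74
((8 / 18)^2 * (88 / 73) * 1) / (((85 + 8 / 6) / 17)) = 0.05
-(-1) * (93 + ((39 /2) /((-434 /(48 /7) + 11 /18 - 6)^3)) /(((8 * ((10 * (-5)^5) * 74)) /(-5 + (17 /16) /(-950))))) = 12352566124519518448173 /132823291661523437500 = 93.00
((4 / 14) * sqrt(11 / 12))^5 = 0.00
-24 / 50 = -12 / 25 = -0.48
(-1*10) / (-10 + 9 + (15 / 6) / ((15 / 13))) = -60 / 7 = -8.57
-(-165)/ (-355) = -33/ 71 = -0.46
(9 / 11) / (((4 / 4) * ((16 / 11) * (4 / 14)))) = 63 / 32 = 1.97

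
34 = 34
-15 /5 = -3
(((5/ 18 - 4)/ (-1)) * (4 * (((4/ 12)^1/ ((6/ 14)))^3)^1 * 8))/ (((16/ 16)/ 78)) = 9560096/ 2187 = 4371.33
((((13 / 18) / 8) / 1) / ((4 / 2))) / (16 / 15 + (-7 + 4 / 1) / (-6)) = 65 / 2256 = 0.03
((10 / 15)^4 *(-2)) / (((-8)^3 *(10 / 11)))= 0.00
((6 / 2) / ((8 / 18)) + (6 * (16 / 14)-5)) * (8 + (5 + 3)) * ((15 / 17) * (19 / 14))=137370 / 833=164.91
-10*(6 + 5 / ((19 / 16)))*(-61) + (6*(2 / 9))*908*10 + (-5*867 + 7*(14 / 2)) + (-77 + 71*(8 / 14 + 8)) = 5817683 / 399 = 14580.66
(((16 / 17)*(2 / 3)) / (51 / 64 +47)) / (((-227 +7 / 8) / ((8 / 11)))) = -131072 / 3104423091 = -0.00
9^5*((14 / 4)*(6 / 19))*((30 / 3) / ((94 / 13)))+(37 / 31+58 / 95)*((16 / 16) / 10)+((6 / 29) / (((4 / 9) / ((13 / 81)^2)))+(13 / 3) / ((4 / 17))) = 1761167628695359 / 19508210100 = 90278.28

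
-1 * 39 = -39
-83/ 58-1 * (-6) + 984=57337/ 58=988.57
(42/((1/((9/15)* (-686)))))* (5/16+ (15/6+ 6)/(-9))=218491/20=10924.55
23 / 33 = 0.70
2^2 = 4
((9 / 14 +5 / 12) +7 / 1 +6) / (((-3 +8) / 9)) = 3543 / 140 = 25.31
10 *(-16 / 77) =-160 / 77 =-2.08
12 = 12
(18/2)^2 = 81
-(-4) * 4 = 16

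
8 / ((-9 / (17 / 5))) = -136 / 45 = -3.02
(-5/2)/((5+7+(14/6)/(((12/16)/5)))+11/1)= -45/694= -0.06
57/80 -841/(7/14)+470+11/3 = -289829/240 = -1207.62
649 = 649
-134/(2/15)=-1005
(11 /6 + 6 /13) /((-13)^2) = 179 /13182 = 0.01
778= 778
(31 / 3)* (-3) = -31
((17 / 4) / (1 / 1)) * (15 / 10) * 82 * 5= 10455 / 4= 2613.75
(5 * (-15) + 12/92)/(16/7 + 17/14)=-492/23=-21.39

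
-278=-278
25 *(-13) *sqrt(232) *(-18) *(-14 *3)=-491400 *sqrt(58)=-3742390.90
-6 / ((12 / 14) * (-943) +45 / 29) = 406 / 54589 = 0.01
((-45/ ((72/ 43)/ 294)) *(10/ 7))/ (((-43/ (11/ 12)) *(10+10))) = 385/ 32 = 12.03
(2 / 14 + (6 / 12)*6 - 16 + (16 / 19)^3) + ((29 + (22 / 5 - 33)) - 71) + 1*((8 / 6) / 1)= -58715077 / 720195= -81.53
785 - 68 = 717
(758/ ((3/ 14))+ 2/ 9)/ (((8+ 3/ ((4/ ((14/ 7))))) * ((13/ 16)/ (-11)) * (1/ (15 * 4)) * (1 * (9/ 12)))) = -896558080/ 2223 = -403309.98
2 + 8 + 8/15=158/15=10.53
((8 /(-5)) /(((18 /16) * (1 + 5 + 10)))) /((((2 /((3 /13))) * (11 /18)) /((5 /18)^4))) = -125 /1250964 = -0.00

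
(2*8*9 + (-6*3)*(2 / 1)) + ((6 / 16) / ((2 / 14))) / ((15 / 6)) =2181 / 20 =109.05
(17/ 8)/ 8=17/ 64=0.27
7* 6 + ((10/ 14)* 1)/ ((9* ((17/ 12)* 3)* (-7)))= 314854/ 7497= 42.00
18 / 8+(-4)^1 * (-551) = 8825 / 4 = 2206.25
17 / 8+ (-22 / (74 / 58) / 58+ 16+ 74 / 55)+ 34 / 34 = 328419 / 16280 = 20.17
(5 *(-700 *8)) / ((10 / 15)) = -42000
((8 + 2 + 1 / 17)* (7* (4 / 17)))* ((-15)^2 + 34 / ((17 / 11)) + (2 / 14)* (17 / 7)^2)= 58146840 / 14161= 4106.13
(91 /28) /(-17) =-13 /68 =-0.19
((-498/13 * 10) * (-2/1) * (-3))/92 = -7470/299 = -24.98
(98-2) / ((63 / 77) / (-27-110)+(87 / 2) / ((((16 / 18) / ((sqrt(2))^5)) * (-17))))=111493888 / 51568702707-71656138048 * sqrt(2) / 17189567569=-5.89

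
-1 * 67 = -67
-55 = -55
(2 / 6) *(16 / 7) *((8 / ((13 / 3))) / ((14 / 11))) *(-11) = -7744 / 637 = -12.16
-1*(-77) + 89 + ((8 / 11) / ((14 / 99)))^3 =103594 / 343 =302.02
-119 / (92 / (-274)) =16303 / 46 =354.41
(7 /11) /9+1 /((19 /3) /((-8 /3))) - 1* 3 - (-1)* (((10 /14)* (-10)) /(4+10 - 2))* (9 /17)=-1640951 /447678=-3.67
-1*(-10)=10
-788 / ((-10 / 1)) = 394 / 5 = 78.80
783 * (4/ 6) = 522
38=38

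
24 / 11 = 2.18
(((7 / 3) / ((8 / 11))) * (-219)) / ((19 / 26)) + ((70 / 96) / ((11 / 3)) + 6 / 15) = -960.89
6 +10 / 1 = 16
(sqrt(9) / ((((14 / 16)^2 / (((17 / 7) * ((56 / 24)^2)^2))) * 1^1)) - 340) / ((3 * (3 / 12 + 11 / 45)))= -39.05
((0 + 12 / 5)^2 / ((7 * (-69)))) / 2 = -24 / 4025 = -0.01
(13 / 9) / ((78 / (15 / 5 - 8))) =-5 / 54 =-0.09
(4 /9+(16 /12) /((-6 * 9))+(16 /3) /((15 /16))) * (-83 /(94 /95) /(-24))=1950749 /91368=21.35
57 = 57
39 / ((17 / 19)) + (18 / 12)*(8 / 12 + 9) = 1975 / 34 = 58.09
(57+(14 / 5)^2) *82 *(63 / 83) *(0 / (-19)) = 0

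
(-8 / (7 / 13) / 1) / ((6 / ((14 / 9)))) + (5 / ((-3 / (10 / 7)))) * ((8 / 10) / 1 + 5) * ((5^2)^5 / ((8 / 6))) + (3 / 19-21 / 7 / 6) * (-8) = -726416023633 / 7182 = -101143974.33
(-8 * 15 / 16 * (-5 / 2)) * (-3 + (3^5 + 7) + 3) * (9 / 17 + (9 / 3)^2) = 44669.12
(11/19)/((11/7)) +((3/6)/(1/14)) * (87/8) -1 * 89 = -12.51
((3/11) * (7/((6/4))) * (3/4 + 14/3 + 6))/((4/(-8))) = -959/33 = -29.06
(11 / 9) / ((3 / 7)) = 77 / 27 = 2.85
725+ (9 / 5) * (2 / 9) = 3627 / 5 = 725.40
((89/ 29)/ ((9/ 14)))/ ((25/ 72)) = 9968/ 725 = 13.75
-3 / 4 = -0.75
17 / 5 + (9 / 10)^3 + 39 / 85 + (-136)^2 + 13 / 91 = 2201586951 / 119000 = 18500.73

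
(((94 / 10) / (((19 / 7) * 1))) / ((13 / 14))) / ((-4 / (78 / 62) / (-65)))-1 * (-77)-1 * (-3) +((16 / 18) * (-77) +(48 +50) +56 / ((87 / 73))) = 71572961 / 307458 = 232.79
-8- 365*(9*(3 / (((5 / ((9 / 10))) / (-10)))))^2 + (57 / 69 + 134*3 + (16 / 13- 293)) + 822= -1287479563 / 1495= -861190.34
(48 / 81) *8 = 128 / 27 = 4.74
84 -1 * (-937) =1021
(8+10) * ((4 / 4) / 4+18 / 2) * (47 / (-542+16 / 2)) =-5217 / 356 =-14.65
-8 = -8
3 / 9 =0.33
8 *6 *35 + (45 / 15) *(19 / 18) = 1683.17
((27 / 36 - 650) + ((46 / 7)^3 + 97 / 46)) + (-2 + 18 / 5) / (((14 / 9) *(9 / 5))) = -11448247 / 31556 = -362.79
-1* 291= -291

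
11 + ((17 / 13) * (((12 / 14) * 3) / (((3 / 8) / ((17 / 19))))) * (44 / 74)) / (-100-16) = 20331091 / 1855217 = 10.96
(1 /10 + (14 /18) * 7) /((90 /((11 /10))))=5489 /81000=0.07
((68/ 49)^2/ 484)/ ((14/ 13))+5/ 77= 139569/ 2033647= 0.07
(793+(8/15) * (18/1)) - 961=-792/5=-158.40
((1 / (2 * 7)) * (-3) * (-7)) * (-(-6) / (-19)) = -9 / 19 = -0.47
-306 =-306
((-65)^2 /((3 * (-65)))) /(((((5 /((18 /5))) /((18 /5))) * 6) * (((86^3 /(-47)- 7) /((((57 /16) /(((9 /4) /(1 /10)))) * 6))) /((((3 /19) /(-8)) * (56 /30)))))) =-38493 /1590962500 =-0.00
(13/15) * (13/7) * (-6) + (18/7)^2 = -746/245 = -3.04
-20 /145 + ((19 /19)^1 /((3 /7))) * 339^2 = 7776317 /29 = 268148.86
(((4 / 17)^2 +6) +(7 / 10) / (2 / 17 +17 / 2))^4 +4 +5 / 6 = 274334106628104773925685091 / 192793825183589100903750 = 1422.94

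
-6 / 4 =-3 / 2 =-1.50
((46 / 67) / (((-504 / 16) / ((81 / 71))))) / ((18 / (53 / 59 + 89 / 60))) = -193913 / 58939230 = -0.00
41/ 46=0.89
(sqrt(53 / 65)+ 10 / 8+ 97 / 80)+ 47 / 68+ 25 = sqrt(3445) / 65+ 38289 / 1360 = 29.06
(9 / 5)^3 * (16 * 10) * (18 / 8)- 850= 31238 / 25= 1249.52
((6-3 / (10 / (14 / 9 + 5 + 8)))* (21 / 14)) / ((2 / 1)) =49 / 40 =1.22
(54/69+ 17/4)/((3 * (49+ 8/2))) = 463/14628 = 0.03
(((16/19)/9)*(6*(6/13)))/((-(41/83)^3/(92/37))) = -5.35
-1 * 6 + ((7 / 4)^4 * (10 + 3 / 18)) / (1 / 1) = 137245 / 1536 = 89.35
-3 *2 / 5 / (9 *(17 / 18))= -12 / 85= -0.14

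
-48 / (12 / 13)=-52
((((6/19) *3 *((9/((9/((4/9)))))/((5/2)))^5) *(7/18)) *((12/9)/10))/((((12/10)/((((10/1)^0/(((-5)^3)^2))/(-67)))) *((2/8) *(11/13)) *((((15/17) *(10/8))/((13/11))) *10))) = -0.00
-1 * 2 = -2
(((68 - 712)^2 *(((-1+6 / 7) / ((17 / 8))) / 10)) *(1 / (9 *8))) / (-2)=14812 / 765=19.36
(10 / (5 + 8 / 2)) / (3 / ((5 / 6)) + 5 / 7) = 0.26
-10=-10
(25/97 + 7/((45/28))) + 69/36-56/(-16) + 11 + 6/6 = 22.03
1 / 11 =0.09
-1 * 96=-96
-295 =-295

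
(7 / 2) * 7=49 / 2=24.50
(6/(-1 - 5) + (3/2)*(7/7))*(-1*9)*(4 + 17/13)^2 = -42849/338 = -126.77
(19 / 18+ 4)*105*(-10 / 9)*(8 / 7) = -18200 / 27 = -674.07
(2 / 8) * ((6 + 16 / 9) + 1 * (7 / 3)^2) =119 / 36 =3.31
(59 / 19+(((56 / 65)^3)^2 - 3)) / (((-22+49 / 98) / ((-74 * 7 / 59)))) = 763341780986904 / 3635416784796875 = 0.21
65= 65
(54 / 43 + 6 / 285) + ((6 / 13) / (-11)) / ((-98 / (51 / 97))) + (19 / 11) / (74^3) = 1436860482768091 / 1125099863047160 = 1.28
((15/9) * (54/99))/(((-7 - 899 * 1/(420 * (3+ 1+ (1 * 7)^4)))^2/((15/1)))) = 153045301500000/550082636584811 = 0.28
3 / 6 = 0.50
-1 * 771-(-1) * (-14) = -785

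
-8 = -8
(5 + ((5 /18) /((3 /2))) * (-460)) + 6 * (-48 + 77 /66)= -9752 /27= -361.19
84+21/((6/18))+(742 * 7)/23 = 8575/23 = 372.83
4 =4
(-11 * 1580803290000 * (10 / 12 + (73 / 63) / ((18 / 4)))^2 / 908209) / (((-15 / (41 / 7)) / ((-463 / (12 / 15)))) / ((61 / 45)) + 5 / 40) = -760763337544235723060000 / 4283093397296763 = -177620067.31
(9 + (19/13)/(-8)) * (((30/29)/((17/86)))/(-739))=-591465/9472502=-0.06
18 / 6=3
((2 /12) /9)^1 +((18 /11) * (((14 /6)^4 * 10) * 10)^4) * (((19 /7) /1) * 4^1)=144325869902267201948617 /105225318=1371588821449484.26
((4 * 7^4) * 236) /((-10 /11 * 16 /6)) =-4674747 /5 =-934949.40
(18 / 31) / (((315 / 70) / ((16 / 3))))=64 / 93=0.69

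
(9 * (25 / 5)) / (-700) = -9 / 140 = -0.06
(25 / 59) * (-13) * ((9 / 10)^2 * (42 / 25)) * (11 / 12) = -81081 / 11800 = -6.87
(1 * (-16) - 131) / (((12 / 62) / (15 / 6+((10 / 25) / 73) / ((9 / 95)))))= -5105359 / 2628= -1942.68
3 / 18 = 1 / 6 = 0.17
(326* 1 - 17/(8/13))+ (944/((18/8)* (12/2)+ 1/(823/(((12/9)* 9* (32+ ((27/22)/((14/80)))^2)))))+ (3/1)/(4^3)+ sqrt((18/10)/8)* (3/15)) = 3* sqrt(10)/100+ 3326497996663/9171211584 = 362.81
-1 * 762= -762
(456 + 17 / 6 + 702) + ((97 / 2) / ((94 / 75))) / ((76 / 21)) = 50216285 / 42864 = 1171.53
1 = 1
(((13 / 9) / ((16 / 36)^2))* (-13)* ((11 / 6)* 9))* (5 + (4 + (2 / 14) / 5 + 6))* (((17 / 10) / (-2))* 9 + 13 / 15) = 1790902971 / 11200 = 159902.05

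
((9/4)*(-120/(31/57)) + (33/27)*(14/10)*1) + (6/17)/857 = -10054976377/20323755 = -494.74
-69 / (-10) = 6.90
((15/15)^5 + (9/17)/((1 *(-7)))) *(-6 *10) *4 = -26400/119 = -221.85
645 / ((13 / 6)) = 3870 / 13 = 297.69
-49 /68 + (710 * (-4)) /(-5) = 38575 /68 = 567.28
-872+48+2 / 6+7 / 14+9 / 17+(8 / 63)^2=-111009431 / 134946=-822.62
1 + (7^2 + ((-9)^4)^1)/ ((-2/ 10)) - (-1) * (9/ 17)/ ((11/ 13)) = -6180046/ 187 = -33048.37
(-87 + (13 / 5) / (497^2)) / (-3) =107448902 / 3705135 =29.00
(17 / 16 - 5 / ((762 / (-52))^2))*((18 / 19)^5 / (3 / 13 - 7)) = -0.12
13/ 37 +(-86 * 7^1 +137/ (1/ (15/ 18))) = -108221/ 222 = -487.48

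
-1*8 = -8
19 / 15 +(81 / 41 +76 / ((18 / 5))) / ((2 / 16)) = 343097 / 1845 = 185.96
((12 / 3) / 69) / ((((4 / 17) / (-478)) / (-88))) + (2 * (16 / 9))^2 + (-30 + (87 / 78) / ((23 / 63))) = 501298975 / 48438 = 10349.29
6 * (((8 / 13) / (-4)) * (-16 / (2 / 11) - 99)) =2244 / 13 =172.62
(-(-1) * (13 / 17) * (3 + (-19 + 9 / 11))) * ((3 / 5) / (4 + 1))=-6513 / 4675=-1.39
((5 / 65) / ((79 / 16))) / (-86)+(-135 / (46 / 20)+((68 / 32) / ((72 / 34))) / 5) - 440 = -729105131593 / 1462612320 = -498.50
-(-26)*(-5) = -130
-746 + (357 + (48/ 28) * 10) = -2603/ 7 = -371.86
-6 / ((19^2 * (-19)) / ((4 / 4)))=6 / 6859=0.00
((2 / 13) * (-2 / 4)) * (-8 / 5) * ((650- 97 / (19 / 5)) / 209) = 18984 / 51623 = 0.37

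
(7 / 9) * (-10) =-70 / 9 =-7.78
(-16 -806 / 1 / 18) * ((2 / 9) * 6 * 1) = -2188 / 27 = -81.04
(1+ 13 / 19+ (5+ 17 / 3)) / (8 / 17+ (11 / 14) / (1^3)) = 9.83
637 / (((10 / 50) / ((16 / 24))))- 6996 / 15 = 24854 / 15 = 1656.93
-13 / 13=-1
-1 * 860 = -860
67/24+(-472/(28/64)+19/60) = -903629/840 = -1075.75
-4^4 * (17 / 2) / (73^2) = -2176 / 5329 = -0.41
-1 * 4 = -4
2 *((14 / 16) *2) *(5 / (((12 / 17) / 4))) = 595 / 6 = 99.17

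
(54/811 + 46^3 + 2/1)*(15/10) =118411758/811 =146007.10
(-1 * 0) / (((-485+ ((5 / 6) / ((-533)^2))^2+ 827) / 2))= 0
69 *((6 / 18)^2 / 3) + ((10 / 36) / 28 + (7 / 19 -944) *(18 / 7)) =-7737139 / 3192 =-2423.92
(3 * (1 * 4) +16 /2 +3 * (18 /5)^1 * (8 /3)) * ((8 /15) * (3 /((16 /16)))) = 1952 /25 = 78.08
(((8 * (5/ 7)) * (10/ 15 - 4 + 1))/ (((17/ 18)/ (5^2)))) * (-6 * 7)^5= 784147392000/ 17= 46126317176.47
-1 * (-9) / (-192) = -3 / 64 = -0.05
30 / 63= 10 / 21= 0.48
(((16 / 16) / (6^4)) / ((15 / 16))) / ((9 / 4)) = 4 / 10935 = 0.00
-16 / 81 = -0.20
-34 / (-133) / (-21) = -34 / 2793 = -0.01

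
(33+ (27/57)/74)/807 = 15469/378214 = 0.04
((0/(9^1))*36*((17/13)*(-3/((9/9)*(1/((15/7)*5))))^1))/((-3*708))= 0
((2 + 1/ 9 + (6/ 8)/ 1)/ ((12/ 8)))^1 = 103/ 54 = 1.91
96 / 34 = 48 / 17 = 2.82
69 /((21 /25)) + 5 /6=3485 /42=82.98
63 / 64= 0.98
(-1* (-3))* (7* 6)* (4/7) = 72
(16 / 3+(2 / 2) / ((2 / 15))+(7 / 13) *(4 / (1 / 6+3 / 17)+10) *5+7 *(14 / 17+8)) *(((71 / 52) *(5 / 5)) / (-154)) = -12512543 / 10618608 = -1.18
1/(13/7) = 7/13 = 0.54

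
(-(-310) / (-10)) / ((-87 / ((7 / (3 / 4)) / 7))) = 0.48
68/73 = 0.93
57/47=1.21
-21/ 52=-0.40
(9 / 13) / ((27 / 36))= 12 / 13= 0.92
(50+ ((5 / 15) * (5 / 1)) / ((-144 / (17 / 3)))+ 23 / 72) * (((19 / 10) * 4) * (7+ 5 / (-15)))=2546.20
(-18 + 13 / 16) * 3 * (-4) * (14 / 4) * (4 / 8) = 5775 / 16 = 360.94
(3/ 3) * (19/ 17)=1.12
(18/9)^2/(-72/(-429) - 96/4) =-143/852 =-0.17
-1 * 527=-527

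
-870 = -870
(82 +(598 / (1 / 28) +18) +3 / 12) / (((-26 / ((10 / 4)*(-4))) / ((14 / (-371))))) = -336885 / 1378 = -244.47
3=3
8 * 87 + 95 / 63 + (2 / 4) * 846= 70592 / 63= 1120.51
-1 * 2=-2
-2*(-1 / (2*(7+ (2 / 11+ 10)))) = 11 / 189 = 0.06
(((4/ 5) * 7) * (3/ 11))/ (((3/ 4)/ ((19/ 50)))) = 1064/ 1375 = 0.77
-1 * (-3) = 3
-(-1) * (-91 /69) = -91 /69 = -1.32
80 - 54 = 26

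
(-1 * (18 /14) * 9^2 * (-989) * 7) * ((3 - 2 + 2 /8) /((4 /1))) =3604905 /16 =225306.56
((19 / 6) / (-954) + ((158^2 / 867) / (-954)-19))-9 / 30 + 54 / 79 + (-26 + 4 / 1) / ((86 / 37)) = -263318264191 / 9365732820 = -28.12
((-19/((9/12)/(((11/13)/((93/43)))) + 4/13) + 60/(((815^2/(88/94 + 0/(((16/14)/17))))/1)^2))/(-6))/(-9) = -45545370169665563846/287977172066554154625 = -0.16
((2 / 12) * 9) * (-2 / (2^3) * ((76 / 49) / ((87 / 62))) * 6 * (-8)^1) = 28272 / 1421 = 19.90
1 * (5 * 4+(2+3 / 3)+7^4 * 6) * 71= 1024459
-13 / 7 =-1.86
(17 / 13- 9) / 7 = -1.10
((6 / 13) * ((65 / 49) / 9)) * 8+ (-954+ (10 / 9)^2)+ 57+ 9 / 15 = -894.62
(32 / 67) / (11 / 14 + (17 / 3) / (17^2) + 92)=22848 / 4439621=0.01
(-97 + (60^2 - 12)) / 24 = 3491 / 24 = 145.46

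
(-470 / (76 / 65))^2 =233325625 / 1444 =161582.84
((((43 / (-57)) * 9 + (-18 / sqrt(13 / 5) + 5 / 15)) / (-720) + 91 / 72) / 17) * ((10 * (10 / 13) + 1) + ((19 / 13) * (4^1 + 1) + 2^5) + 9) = 57 * sqrt(65) / 8840 + 26119 / 6120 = 4.32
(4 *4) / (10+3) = 16 / 13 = 1.23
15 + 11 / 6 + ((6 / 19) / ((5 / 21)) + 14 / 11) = 121841 / 6270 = 19.43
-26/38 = -13/19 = -0.68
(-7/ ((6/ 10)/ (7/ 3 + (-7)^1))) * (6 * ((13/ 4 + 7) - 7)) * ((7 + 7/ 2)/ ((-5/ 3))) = -13377/ 2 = -6688.50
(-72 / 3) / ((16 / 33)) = -99 / 2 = -49.50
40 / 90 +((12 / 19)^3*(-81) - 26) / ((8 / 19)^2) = -1429927 / 5472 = -261.32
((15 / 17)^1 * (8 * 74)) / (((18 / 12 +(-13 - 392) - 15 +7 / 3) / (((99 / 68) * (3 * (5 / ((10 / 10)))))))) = -1798200 / 65603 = -27.41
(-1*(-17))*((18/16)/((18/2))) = 2.12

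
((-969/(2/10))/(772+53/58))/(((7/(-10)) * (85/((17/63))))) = 11020/387639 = 0.03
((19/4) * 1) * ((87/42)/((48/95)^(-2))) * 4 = 33408/3325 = 10.05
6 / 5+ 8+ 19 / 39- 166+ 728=111479 / 195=571.69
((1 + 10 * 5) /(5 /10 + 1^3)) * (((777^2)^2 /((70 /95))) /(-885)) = -5606183421783 /295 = -19004011599.26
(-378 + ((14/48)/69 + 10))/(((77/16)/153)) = -20719634/1771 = -11699.40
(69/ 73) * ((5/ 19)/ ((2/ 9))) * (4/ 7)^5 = 1589760/ 23311309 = 0.07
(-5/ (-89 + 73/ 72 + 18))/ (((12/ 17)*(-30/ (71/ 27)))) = -1207/ 136053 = -0.01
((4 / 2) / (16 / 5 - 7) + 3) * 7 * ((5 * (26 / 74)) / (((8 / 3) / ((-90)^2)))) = 129913875 / 1406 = 92399.63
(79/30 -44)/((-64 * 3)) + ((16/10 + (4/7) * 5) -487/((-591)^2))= 7309395031/1564778880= 4.67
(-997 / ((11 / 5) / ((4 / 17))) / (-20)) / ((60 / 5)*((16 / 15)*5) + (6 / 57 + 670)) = 18943 / 2608276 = 0.01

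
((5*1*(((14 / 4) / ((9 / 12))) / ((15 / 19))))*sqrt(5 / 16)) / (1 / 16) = 1064*sqrt(5) / 9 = 264.35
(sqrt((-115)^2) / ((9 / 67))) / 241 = 7705 / 2169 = 3.55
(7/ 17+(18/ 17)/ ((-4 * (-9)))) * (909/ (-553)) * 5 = -68175/ 18802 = -3.63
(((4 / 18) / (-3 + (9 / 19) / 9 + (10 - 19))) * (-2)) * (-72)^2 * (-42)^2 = 77220864 / 227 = 340180.02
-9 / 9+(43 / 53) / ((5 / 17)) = 466 / 265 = 1.76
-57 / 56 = -1.02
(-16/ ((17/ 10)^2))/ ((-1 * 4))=400/ 289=1.38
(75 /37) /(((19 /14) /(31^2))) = 1009050 /703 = 1435.35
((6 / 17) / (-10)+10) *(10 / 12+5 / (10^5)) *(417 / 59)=5887003199 / 100300000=58.69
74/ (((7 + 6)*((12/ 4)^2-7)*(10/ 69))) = 2553/ 130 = 19.64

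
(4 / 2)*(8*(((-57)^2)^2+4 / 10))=844480112 / 5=168896022.40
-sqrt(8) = -2 * sqrt(2) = -2.83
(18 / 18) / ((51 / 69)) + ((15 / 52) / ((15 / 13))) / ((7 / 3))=695 / 476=1.46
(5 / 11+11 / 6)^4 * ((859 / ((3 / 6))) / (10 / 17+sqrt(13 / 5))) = -189797235785075 / 15450178788+129062120333851 * sqrt(65) / 30900357576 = 21389.32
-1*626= -626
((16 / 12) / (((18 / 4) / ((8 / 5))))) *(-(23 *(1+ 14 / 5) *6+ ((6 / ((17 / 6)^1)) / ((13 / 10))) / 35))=-86540672 / 348075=-248.63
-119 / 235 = -0.51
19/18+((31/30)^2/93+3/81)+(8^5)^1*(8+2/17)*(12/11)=146512839047/504900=290181.90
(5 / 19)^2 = 25 / 361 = 0.07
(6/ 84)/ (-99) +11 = 15245/ 1386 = 11.00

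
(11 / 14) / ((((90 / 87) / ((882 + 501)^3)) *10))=281278131651 / 1400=200912951.18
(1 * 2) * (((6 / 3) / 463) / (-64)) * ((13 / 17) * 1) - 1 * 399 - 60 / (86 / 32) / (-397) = -857670852307 / 2149853456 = -398.94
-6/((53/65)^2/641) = -16249350/2809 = -5784.75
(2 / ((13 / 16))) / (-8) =-4 / 13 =-0.31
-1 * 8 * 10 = -80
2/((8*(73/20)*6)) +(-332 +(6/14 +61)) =-829537/3066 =-270.56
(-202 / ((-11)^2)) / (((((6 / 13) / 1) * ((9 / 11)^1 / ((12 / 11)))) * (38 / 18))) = -2.28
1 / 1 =1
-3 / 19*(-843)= 2529 / 19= 133.11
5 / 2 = 2.50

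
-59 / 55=-1.07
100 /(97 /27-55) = -675 /347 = -1.95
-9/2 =-4.50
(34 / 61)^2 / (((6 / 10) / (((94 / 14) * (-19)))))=-66.05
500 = 500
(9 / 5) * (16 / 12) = 12 / 5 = 2.40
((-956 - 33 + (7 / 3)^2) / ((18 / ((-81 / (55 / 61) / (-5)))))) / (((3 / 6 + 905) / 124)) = -66956528 / 498025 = -134.44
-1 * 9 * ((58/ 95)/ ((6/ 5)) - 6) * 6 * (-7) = -39438/ 19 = -2075.68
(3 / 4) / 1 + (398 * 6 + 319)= 10831 / 4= 2707.75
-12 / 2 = -6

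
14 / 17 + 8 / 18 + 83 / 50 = 2.93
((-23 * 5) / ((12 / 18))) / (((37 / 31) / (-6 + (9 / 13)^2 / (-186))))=21698775 / 25012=867.53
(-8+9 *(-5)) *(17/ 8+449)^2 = -690318693/ 64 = -10786229.58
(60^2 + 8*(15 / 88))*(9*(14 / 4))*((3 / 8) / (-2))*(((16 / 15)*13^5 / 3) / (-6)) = 20592281073 / 44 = 468006388.02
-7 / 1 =-7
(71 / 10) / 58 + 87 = 50531 / 580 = 87.12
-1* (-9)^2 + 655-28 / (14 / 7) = 560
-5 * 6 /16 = -15 /8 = -1.88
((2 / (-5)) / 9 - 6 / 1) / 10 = -136 / 225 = -0.60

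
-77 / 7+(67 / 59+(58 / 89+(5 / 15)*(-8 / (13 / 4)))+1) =-1849907 / 204789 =-9.03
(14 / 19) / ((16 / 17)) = 119 / 152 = 0.78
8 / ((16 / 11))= 11 / 2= 5.50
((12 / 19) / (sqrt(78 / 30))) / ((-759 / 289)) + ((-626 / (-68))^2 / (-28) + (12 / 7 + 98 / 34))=50815 / 32368 - 1156 * sqrt(65) / 62491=1.42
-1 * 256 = -256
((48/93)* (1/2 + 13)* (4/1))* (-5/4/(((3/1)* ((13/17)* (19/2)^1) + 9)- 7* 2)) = -36720/17701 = -2.07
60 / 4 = 15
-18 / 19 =-0.95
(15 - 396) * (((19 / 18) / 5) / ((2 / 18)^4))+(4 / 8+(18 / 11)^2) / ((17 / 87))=-5427464826 / 10285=-527706.84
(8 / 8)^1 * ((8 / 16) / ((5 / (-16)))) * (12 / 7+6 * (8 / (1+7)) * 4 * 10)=-13536 / 35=-386.74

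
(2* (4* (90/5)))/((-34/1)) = -72/17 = -4.24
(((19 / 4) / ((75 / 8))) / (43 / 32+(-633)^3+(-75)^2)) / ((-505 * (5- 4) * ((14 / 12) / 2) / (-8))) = -38912 / 717267084135875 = -0.00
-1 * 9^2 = -81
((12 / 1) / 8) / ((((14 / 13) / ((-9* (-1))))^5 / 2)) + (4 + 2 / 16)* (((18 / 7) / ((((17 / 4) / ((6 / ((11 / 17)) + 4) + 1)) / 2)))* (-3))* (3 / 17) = 19002662034255 / 155431136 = 122257.76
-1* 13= -13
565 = 565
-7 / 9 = -0.78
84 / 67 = 1.25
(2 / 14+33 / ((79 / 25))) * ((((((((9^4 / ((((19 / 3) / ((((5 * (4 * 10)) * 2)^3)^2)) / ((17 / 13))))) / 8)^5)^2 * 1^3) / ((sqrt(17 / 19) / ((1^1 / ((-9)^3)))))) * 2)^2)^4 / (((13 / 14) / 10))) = 227992601182759292410579193398108821535477277944554930551375011422284701141497787630849452178104825147770946799745879160245442505687438651084986087063571655576771586656715047773209862914184373325033340780208157372965108969910186296451067190798803550711274432495928707320496721800844221144963047165055159009284158478271366514958974048972439977135962002443046134045935170592283203844469244843293533185345338467373470742668823356878326358789148861654499366877977479893035809138434765590388768650652719655641093800661239740425696293540695119442530430510858721934130938901526714737802546901483582644989200066984141331421772385237141563721646080000000000000000000000000000000000000000000000000000000000000000000000000000000000000000000000000000000000000000000000000000000000000000000000000000000000000000000000000000000000000000000000000000000000000000000000000000000000000000000000000000000000000000000000000000000000000000000000000000000000000000000000000000000000000000000000000000000000000000000000000000000000000000000000000000000000000000000000000000000000000000000000000000000000000000000000000000000000000000000000000000000000000000000000000000000000000000000000000000000000000000000000000000000000000000000000000000000000000000000000000000000000000000000000000000000000000000000000000000000000000000000000000000000000000000000000000000000000000000000000000000000000000000000000000000000000000000000000000000000000000000000000000000000000000000000000000000000000000000000000000000000000000000000000000000000000000000000000000000000000000000000000000000000000000000000000000000000000000000000000000 / 2052637697159757176609996077298417053781652821775116111811527912241004450405139709392417728941482839922328588251998479700658979203407002598624419835858574828729322962742990276891338305282387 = 111072987453281963932188900000000000000000000000000000000000000000000000000000000000000000000000000000000000000000000000000000000000000000000000000000000000000000000000000000000000000000000000000000000000000000000000000000000000000000000000000000000000000000000000000000000000000000000000000000000000000000000000000000000000000000000000000000000000000000000000000000000000000000000000000000000000000000000000000000000000000000000000000000000000000000000000000000000000000000000000000000000000000000000000000000000000000000000000000000000000000000000000000000000000000000000000000000000000000000000000000000000000000000000000000000000000000000000000000000000000000000000000000000000000000000000000000000000000000000000000000000000000000000000000000000000000000000000000000000000000000000000000000000000000000000000000000000000000000000000000000000000000000000000000000000000000000000000000000000000000000000000000000000000000000000000000000000000000000000000000000000000000000000000000000000000000000000000000000000000000000000000000000000000000000000000000000000000000000000000000000000000000000000000000000000000000000000000000000000000000000000000000000000000000000000000000000000000000000000000000000000000000000000000000000000000000000000000000000000000000000000000000000000000000000000000000000000000000000000000000000000000000000000000000000000000000000000000000000000000000000000000000000000000000000000.00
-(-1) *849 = 849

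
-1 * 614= -614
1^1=1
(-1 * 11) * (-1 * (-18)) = -198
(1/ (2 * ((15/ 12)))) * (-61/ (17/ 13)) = -1586/ 85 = -18.66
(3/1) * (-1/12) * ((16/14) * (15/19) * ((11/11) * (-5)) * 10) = 1500/133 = 11.28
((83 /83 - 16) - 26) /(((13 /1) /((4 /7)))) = -164 /91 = -1.80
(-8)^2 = 64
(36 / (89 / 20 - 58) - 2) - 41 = -5197 / 119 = -43.67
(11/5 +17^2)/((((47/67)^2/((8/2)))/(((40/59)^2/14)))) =597575680/7689529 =77.71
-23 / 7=-3.29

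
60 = 60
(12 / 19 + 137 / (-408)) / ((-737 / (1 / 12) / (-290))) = 332485 / 34279344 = 0.01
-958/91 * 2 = -1916/91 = -21.05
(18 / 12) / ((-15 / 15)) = -1.50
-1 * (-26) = 26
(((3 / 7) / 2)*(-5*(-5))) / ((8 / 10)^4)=46875 / 3584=13.08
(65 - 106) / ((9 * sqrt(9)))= -41 / 27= -1.52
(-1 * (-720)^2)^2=268738560000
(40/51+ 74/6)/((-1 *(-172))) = 223/2924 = 0.08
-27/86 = -0.31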